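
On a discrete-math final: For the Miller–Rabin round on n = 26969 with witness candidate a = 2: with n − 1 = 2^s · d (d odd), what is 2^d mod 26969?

12773

n − 1 = 26968 = 2^3 · 3371, so s = 3 and d = 3371.
2^3371 mod 26969 = 12773.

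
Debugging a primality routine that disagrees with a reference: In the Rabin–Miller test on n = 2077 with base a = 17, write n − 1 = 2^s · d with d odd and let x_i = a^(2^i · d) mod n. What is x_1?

n − 1 = 2076 = 2^2 · 519, so s = 2 and d = 519.
x_0 = 17^519 mod 2077 = 1112.
x_1 = 1112^2 mod 2077 = 729.

729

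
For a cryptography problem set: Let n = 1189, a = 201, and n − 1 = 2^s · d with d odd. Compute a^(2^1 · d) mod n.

n − 1 = 1188 = 2^2 · 297, so s = 2 and d = 297.
x_0 = 201^297 mod 1189 = 385.
x_1 = 385^2 mod 1189 = 789.

789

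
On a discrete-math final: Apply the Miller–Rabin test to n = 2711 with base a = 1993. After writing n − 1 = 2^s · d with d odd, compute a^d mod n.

n − 1 = 2710 = 2^1 · 1355, so s = 1 and d = 1355.
Repeated squaring mod 2711: 1993^1 ≡ 1993, 1993^2 ≡ 434, 1993^4 ≡ 1297, 1993^8 ≡ 1389, 1993^16 ≡ 1800, 1993^32 ≡ 355, 1993^64 ≡ 1319, 1993^128 ≡ 2010, 1993^256 ≡ 710, 1993^512 ≡ 2565, 1993^1024 ≡ 2339.
1355 = 1024 + 256 + 64 + 8 + 2 + 1, so 1993^1355 ≡ 2339·710·1319·1389·434·1993 ≡ 1 (mod 2711).

1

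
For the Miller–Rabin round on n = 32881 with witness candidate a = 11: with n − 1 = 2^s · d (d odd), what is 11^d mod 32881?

5171

n − 1 = 32880 = 2^4 · 2055, so s = 4 and d = 2055.
11^2055 mod 32881 = 5171.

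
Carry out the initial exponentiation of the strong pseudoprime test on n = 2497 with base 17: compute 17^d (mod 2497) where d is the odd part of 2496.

145

n − 1 = 2496 = 2^6 · 39, so s = 6 and d = 39.
Repeated squaring mod 2497: 17^1 ≡ 17, 17^2 ≡ 289, 17^4 ≡ 1120, 17^8 ≡ 906, 17^16 ≡ 1820, 17^32 ≡ 1378.
39 = 32 + 4 + 2 + 1, so 17^39 ≡ 1378·1120·289·17 ≡ 145 (mod 2497).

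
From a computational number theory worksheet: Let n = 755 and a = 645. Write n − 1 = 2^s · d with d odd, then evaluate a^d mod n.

735

n − 1 = 754 = 2^1 · 377, so s = 1 and d = 377.
645^377 mod 755 = 735.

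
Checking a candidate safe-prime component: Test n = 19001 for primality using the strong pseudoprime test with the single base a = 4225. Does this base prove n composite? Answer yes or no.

no

n − 1 = 19000 = 2^3 · 2375, so s = 3 and d = 2375.
x_0 = 4225^2375 mod 19001 = 9749.
x_0 is neither 1 nor 19000, so continue squaring.
x_1 = 9749^2 mod 19001 = 19000.
x_1 ≡ −1, so 4225 is not a witness.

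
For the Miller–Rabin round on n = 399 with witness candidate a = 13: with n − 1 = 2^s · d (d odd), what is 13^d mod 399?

n − 1 = 398 = 2^1 · 199, so s = 1 and d = 199.
13^199 mod 399 = 13.

13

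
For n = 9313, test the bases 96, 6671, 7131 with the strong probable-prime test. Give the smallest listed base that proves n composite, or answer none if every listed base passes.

none

n − 1 = 9312 = 2^5 · 291, so s = 5 and d = 291.
Base 96: x_0 = 96^291 mod 9313 = 1. x_0 = 1, so 96 is not a witness.
Base 6671: x_0 = 6671^291 mod 9313 = 9312. x_0 = 9312 ≡ −1, so 6671 is not a witness.
Base 7131: x_0 = 7131^291 mod 9313 = 1. x_0 = 1, so 7131 is not a witness.
No listed base is a witness for 9313.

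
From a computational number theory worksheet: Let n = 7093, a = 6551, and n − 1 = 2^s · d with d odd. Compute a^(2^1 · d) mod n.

901

n − 1 = 7092 = 2^2 · 1773, so s = 2 and d = 1773.
By repeated squaring, 6551^1773 ≡ 4665 (mod 7093).
x_0 = 4665.
x_1 = 4665^2 mod 7093 = 901.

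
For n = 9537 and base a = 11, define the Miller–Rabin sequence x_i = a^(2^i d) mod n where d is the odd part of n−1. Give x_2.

1738

n − 1 = 9536 = 2^6 · 149, so s = 6 and d = 149.
x_0 = 11^149 mod 9537 = 2288.
x_1 = 2288^2 mod 9537 = 8668.
x_2 = 8668^2 mod 9537 = 1738.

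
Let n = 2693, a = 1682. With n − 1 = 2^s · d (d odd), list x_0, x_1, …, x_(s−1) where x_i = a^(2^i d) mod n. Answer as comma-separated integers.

1834, 2692

n − 1 = 2692 = 2^2 · 673, so s = 2 and d = 673.
x_0 = 1682^673 mod 2693 = 1834.
x_1 = 1834^2 mod 2693 = 2692.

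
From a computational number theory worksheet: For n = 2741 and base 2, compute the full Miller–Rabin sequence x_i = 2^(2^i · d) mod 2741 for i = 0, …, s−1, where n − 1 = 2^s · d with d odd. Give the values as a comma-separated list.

n − 1 = 2740 = 2^2 · 685, so s = 2 and d = 685.
x_0 = 2^685 mod 2741 = 656.
x_1 = 656^2 mod 2741 = 2740.

656, 2740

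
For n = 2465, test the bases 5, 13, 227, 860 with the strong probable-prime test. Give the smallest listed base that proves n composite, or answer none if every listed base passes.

5

n − 1 = 2464 = 2^5 · 77, so s = 5 and d = 77.
Base 5: x_0 = 5^77 mod 2465 = 2145. x_0 is neither 1 nor 2464, so continue squaring. x_1 = 2145^2 mod 2465 = 1335. x_2 = 1335^2 mod 2465 = 30. x_3 = 30^2 mod 2465 = 900. x_4 = 900^2 mod 2465 = 1480. Reached i = s−1 = 4 without hitting −1: 5 is a Miller–Rabin witness and 2465 is composite.
Base 13: x_0 = 13^77 mod 2465 = 608. x_0 is neither 1 nor 2464, so continue squaring. x_1 = 608^2 mod 2465 = 2379. x_2 = 2379^2 mod 2465 = 1. x_2 = 1 but x_1 ≠ ±1, a nontrivial square root of 1 — 13 is a witness and 2465 is composite.
Base 227: x_0 = 227^77 mod 2465 = 1132. x_0 is neither 1 nor 2464, so continue squaring. x_1 = 1132^2 mod 2465 = 2089. x_2 = 2089^2 mod 2465 = 871. x_3 = 871^2 mod 2465 = 1886. x_4 = 1886^2 mod 2465 = 1. x_4 = 1 but x_3 ≠ ±1, a nontrivial square root of 1 — 227 is a witness and 2465 is composite.
Base 860: x_0 = 860^77 mod 2465 = 1235. x_0 is neither 1 nor 2464, so continue squaring. x_1 = 1235^2 mod 2465 = 1855. x_2 = 1855^2 mod 2465 = 2350. x_3 = 2350^2 mod 2465 = 900. x_4 = 900^2 mod 2465 = 1480. Reached i = s−1 = 4 without hitting −1: 860 is a Miller–Rabin witness and 2465 is composite.
The smallest witness among the given bases is 5.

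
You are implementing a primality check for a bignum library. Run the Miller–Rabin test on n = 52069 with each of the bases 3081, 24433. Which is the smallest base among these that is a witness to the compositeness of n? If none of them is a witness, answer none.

n − 1 = 52068 = 2^2 · 13017, so s = 2 and d = 13017.
Base 3081: x_0 = 3081^13017 mod 52069 = 52068. x_0 = 52068 ≡ −1, so 3081 is not a witness.
Base 24433: x_0 = 24433^13017 mod 52069 = 34250. x_0 is neither 1 nor 52068, so continue squaring. x_1 = 34250^2 mod 52069 = 52068. x_1 ≡ −1, so 24433 is not a witness.
No listed base is a witness for 52069.

none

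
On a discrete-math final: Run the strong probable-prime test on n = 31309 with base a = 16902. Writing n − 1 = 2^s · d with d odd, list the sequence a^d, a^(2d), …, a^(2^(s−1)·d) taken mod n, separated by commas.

1746, 11543

n − 1 = 31308 = 2^2 · 7827, so s = 2 and d = 7827.
x_0 = 16902^7827 mod 31309 = 1746.
x_1 = 1746^2 mod 31309 = 11543.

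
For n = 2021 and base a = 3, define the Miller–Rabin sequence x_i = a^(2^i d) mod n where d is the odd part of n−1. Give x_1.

n − 1 = 2020 = 2^2 · 505, so s = 2 and d = 505.
x_0 = 3^505 mod 2021 = 1379.
x_1 = 1379^2 mod 2021 = 1901.

1901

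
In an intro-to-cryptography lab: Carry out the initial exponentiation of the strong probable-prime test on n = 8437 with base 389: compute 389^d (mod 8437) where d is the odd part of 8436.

n − 1 = 8436 = 2^2 · 2109, so s = 2 and d = 2109.
Repeated squaring mod 8437: 389^1 ≡ 389, 389^2 ≡ 7892, 389^4 ≡ 1730, 389^8 ≡ 6202, 389^16 ≡ 521, 389^32 ≡ 1457, 389^64 ≡ 5162, 389^128 ≡ 2198, 389^256 ≡ 5240, 389^512 ≡ 3602, 389^1024 ≡ 6735, 389^2048 ≡ 2913.
2109 = 2048 + 32 + 16 + 8 + 4 + 1, so 389^2109 ≡ 2913·1457·521·6202·1730·389 ≡ 4029 (mod 8437).

4029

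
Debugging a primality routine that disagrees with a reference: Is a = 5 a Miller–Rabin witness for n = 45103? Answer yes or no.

n − 1 = 45102 = 2^1 · 22551, so s = 1 and d = 22551.
Repeated squaring mod 45103: 5^1 ≡ 5, 5^2 ≡ 25, 5^4 ≡ 625, 5^8 ≡ 29801, 5^16 ≡ 21531, 5^32 ≡ 15327, 5^64 ≡ 20505, 5^128 ≡ 4859, 5^256 ≡ 21012, 5^512 ≡ 35980, 5^1024 ≡ 14094, 5^2048 ≡ 7224, 5^4096 ≡ 2005, 5^8192 ≡ 5858, 5^16384 ≡ 37884.
22551 = 16384 + 4096 + 2048 + 16 + 4 + 2 + 1, so 5^22551 ≡ 37884·2005·7224·21531·625·25·5 ≡ 22821 (mod 45103).
x_0 = 5^22551 mod 45103 = 22821.
x_0 ∉ {1, 45102} and s = 1, so 5 is a Miller–Rabin witness and 45103 is composite.

yes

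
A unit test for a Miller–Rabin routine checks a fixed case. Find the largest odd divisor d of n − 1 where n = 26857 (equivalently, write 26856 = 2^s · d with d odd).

Halving: 26856 → 13428 → 6714 → 3357; 3357 is odd.
So 26856 = 2^3 · 3357.

3357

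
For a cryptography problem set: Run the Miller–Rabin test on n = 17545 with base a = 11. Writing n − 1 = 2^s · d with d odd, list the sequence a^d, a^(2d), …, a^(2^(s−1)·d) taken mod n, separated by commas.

n − 1 = 17544 = 2^3 · 2193, so s = 3 and d = 2193.
x_0 = 11^2193 mod 17545 = 4961.
x_1 = 4961^2 mod 17545 = 13431.
x_2 = 13431^2 mod 17545 = 11616.

4961, 13431, 11616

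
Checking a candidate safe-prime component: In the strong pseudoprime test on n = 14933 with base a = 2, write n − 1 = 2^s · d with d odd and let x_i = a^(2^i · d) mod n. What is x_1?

2214

n − 1 = 14932 = 2^2 · 3733, so s = 2 and d = 3733.
Repeated squaring mod 14933: 2^1 ≡ 2, 2^2 ≡ 4, 2^4 ≡ 16, 2^8 ≡ 256, 2^16 ≡ 5804, 2^32 ≡ 12501, 2^64 ≡ 1156, 2^128 ≡ 7299, 2^256 ≡ 9390, 2^512 ≡ 7668, 2^1024 ≡ 7003, 2^2048 ≡ 2037.
3733 = 2048 + 1024 + 512 + 128 + 16 + 4 + 1, so 2^3733 ≡ 2037·7003·7668·7299·5804·16·2 ≡ 7611 (mod 14933).
x_0 = 7611.
x_1 = 7611^2 mod 14933 = 2214.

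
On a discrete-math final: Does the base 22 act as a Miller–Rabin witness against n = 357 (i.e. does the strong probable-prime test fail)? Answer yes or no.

n − 1 = 356 = 2^2 · 89, so s = 2 and d = 89.
x_0 = 22^89 mod 357 = 148.
x_0 is neither 1 nor 356, so continue squaring.
x_1 = 148^2 mod 357 = 127.
Reached i = s−1 = 1 without hitting −1: 22 is a Miller–Rabin witness and 357 is composite.

yes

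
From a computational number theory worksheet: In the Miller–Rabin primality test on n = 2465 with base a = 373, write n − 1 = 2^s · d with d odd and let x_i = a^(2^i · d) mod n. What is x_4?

n − 1 = 2464 = 2^5 · 77, so s = 5 and d = 77.
Repeated squaring mod 2465: 373^1 ≡ 373, 373^2 ≡ 1089, 373^4 ≡ 256, 373^8 ≡ 1446, 373^16 ≡ 596, 373^32 ≡ 256, 373^64 ≡ 1446.
77 = 64 + 8 + 4 + 1, so 373^77 ≡ 1446·1446·256·373 ≡ 1393 (mod 2465).
x_0 = 1393.
x_1 = 1393^2 mod 2465 = 494.
x_2 = 494^2 mod 2465 = 1.
x_3 = 1^2 mod 2465 = 1.
x_4 = 1^2 mod 2465 = 1.

1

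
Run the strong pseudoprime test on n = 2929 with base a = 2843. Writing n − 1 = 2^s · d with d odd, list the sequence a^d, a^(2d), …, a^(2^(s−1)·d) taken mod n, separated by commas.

n − 1 = 2928 = 2^4 · 183, so s = 4 and d = 183.
x_0 = 2843^183 mod 2929 = 2118.
x_1 = 2118^2 mod 2929 = 1625.
x_2 = 1625^2 mod 2929 = 1596.
x_3 = 1596^2 mod 2929 = 1915.

2118, 1625, 1596, 1915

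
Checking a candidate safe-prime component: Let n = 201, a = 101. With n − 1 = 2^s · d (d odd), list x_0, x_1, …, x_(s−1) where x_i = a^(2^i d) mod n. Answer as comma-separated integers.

146, 10, 100

n − 1 = 200 = 2^3 · 25, so s = 3 and d = 25.
x_0 = 101^25 mod 201 = 146.
x_1 = 146^2 mod 201 = 10.
x_2 = 10^2 mod 201 = 100.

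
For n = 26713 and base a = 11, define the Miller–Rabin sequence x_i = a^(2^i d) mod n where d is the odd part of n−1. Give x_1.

n − 1 = 26712 = 2^3 · 3339, so s = 3 and d = 3339.
Repeated squaring mod 26713: 11^1 ≡ 11, 11^2 ≡ 121, 11^4 ≡ 14641, 11^8 ≡ 13769, 11^16 ≡ 3200, 11^32 ≡ 8921, 11^64 ≡ 6214, 11^128 ≡ 13511, 11^256 ≡ 17192, 11^512 ≡ 12232, 11^1024 ≡ 2311, 11^2048 ≡ 24834.
3339 = 2048 + 1024 + 256 + 8 + 2 + 1, so 11^3339 ≡ 24834·2311·17192·13769·121·11 ≡ 26712 (mod 26713).
x_0 = 26712.
x_1 = 26712^2 mod 26713 = 1.

1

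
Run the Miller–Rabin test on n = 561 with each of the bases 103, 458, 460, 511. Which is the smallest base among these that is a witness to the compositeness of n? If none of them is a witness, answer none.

n − 1 = 560 = 2^4 · 35, so s = 4 and d = 35.
Base 103: x_0 = 103^35 mod 561 = 1. x_0 = 1, so 103 is not a witness.
Base 458: x_0 = 458^35 mod 561 = 560. x_0 = 560 ≡ −1, so 458 is not a witness.
Base 460: x_0 = 460^35 mod 561 = 1. x_0 = 1, so 460 is not a witness.
Base 511: x_0 = 511^35 mod 561 = 1. x_0 = 1, so 511 is not a witness.
No listed base is a witness for 561.

none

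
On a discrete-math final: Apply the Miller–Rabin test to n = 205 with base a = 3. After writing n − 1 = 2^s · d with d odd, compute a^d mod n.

n − 1 = 204 = 2^2 · 51, so s = 2 and d = 51.
3^51 mod 205 = 27.

27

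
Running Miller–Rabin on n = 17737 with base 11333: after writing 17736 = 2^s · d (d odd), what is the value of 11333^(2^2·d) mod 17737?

17736

n − 1 = 17736 = 2^3 · 2217, so s = 3 and d = 2217.
x_0 = 11333^2217 mod 17737 = 3963.
x_1 = 3963^2 mod 17737 = 8124.
x_2 = 8124^2 mod 17737 = 17736.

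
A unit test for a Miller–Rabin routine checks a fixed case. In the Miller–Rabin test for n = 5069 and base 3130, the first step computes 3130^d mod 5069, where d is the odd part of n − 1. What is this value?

n − 1 = 5068 = 2^2 · 1267, so s = 2 and d = 1267.
Repeated squaring mod 5069: 3130^1 ≡ 3130, 3130^2 ≡ 3592, 3130^4 ≡ 1859, 3130^8 ≡ 3892, 3130^16 ≡ 1492, 3130^32 ≡ 773, 3130^64 ≡ 4456, 3130^128 ≡ 663, 3130^256 ≡ 3635, 3130^512 ≡ 3411, 3130^1024 ≡ 1566.
1267 = 1024 + 128 + 64 + 32 + 16 + 2 + 1, so 3130^1267 ≡ 1566·663·4456·773·1492·3592·3130 ≡ 4849 (mod 5069).

4849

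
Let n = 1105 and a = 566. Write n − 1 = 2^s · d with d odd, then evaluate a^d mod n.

541

n − 1 = 1104 = 2^4 · 69, so s = 4 and d = 69.
566^69 mod 1105 = 541.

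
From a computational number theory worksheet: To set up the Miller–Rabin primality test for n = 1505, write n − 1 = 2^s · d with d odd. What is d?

Halving: 1504 → 752 → 376 → 188 → 94 → 47; 47 is odd.
So 1504 = 2^5 · 47.

47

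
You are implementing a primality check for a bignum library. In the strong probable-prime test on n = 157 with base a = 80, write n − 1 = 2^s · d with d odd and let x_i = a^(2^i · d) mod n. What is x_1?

n − 1 = 156 = 2^2 · 39, so s = 2 and d = 39.
x_0 = 80^39 mod 157 = 129.
x_1 = 129^2 mod 157 = 156.

156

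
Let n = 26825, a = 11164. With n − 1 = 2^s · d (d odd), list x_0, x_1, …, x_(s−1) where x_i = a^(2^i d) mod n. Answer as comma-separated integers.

26244, 15661, 5946

n − 1 = 26824 = 2^3 · 3353, so s = 3 and d = 3353.
x_0 = 11164^3353 mod 26825 = 26244.
x_1 = 26244^2 mod 26825 = 15661.
x_2 = 15661^2 mod 26825 = 5946.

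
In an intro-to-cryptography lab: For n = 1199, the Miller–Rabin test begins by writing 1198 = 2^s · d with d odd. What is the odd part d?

Halving: 1198 → 599; 599 is odd.
So 1198 = 2^1 · 599.

599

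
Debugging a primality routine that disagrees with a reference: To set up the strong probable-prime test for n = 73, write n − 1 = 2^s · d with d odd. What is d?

Halving: 72 → 36 → 18 → 9; 9 is odd.
So 72 = 2^3 · 9.

9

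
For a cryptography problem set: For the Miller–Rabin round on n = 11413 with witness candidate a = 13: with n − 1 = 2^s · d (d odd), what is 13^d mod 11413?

n − 1 = 11412 = 2^2 · 2853, so s = 2 and d = 2853.
Repeated squaring mod 11413: 13^1 ≡ 13, 13^2 ≡ 169, 13^4 ≡ 5735, 13^8 ≡ 9372, 13^16 ≡ 11349, 13^32 ≡ 4096, 13^64 ≡ 106, 13^128 ≡ 11236, 13^256 ≡ 8503, 13^512 ≡ 11067, 13^1024 ≡ 5586, 13^2048 ≡ 254.
2853 = 2048 + 512 + 256 + 32 + 4 + 1, so 13^2853 ≡ 254·11067·8503·4096·5735·13 ≡ 278 (mod 11413).

278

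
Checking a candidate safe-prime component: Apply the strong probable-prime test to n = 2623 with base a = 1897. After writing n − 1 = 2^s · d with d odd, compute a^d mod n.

n − 1 = 2622 = 2^1 · 1311, so s = 1 and d = 1311.
By repeated squaring, 1897^1311 ≡ 1914 (mod 2623).

1914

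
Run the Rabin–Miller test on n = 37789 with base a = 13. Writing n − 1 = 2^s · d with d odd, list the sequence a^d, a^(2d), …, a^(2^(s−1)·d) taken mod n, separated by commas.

20979, 27747

n − 1 = 37788 = 2^2 · 9447, so s = 2 and d = 9447.
x_0 = 13^9447 mod 37789 = 20979.
x_1 = 20979^2 mod 37789 = 27747.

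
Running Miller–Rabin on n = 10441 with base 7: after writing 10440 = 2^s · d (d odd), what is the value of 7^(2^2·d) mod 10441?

1826

n − 1 = 10440 = 2^3 · 1305, so s = 3 and d = 1305.
x_0 = 7^1305 mod 10441 = 1119.
x_1 = 1119^2 mod 10441 = 9682.
x_2 = 9682^2 mod 10441 = 1826.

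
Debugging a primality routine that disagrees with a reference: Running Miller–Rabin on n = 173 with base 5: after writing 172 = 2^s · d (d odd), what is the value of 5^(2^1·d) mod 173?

172

n − 1 = 172 = 2^2 · 43, so s = 2 and d = 43.
By repeated squaring, 5^43 ≡ 93 (mod 173).
x_0 = 93.
x_1 = 93^2 mod 173 = 172.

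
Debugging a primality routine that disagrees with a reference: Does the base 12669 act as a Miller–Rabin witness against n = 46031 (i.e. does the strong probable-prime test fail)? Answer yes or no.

n − 1 = 46030 = 2^1 · 23015, so s = 1 and d = 23015.
By repeated squaring, 12669^23015 ≡ 3222 (mod 46031).
x_0 = 12669^23015 mod 46031 = 3222.
x_0 ∉ {1, 46030} and s = 1, so 12669 is a Miller–Rabin witness and 46031 is composite.

yes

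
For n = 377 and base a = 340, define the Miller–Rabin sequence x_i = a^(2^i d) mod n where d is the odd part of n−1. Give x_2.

74

n − 1 = 376 = 2^3 · 47, so s = 3 and d = 47.
x_0 = 340^47 mod 377 = 85.
x_1 = 85^2 mod 377 = 62.
x_2 = 62^2 mod 377 = 74.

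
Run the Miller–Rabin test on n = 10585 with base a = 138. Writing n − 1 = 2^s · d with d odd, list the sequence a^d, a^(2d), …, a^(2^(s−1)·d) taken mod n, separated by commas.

n − 1 = 10584 = 2^3 · 1323, so s = 3 and d = 1323.
x_0 = 138^1323 mod 10585 = 8467.
x_1 = 8467^2 mod 10585 = 8469.
x_2 = 8469^2 mod 10585 = 1.

8467, 8469, 1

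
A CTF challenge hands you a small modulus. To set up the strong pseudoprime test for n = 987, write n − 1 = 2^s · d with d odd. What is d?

Halving: 986 → 493; 493 is odd.
So 986 = 2^1 · 493.

493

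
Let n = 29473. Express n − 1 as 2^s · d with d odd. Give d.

921

Halving: 29472 → 14736 → 7368 → 3684 → 1842 → 921; 921 is odd.
So 29472 = 2^5 · 921.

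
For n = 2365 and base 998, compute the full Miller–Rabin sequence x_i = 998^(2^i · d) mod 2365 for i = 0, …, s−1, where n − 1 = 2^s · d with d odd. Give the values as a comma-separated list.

987, 2154

n − 1 = 2364 = 2^2 · 591, so s = 2 and d = 591.
x_0 = 998^591 mod 2365 = 987.
x_1 = 987^2 mod 2365 = 2154.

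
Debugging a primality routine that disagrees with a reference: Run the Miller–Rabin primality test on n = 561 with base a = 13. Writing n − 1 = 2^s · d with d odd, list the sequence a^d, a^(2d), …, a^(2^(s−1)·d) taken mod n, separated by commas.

n − 1 = 560 = 2^4 · 35, so s = 4 and d = 35.
x_0 = 13^35 mod 561 = 208.
x_1 = 208^2 mod 561 = 67.
x_2 = 67^2 mod 561 = 1.
x_3 = 1^2 mod 561 = 1.

208, 67, 1, 1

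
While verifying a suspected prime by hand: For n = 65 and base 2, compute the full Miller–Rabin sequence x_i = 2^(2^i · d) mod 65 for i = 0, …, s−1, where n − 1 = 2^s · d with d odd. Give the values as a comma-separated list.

2, 4, 16, 61, 16, 61

n − 1 = 64 = 2^6 · 1, so s = 6 and d = 1.
x_0 = 2^1 mod 65 = 2.
x_1 = 2^2 mod 65 = 4.
x_2 = 4^2 mod 65 = 16.
x_3 = 16^2 mod 65 = 61.
x_4 = 61^2 mod 65 = 16.
x_5 = 16^2 mod 65 = 61.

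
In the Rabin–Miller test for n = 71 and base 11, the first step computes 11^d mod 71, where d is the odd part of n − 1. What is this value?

n − 1 = 70 = 2^1 · 35, so s = 1 and d = 35.
11^35 mod 71 = 70.

70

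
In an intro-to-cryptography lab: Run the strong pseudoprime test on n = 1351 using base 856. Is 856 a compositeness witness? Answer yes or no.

n − 1 = 1350 = 2^1 · 675, so s = 1 and d = 675.
x_0 = 856^675 mod 1351 = 1.
x_0 = 1, so 856 is not a witness.

no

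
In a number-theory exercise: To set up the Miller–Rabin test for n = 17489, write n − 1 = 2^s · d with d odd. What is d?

Halving: 17488 → 8744 → 4372 → 2186 → 1093; 1093 is odd.
So 17488 = 2^4 · 1093.

1093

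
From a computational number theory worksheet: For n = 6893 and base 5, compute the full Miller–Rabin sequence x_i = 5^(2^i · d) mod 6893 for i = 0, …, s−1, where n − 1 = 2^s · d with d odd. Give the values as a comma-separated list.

3028, 1094

n − 1 = 6892 = 2^2 · 1723, so s = 2 and d = 1723.
x_0 = 5^1723 mod 6893 = 3028.
x_1 = 3028^2 mod 6893 = 1094.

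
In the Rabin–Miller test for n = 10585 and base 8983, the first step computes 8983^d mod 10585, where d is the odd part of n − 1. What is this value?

n − 1 = 10584 = 2^3 · 1323, so s = 3 and d = 1323.
Repeated squaring mod 10585: 8983^1 ≡ 8983, 8983^2 ≡ 4834, 8983^4 ≡ 6461, 8983^8 ≡ 7866, 8983^16 ≡ 4631, 8983^32 ≡ 951, 8983^64 ≡ 4676, 8983^128 ≡ 6951, 8983^256 ≡ 6461, 8983^512 ≡ 7866, 8983^1024 ≡ 4631.
1323 = 1024 + 256 + 32 + 8 + 2 + 1, so 8983^1323 ≡ 4631·6461·951·7866·4834·8983 ≡ 8177 (mod 10585).

8177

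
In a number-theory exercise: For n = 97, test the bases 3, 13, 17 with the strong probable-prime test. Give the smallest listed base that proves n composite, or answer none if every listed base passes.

n − 1 = 96 = 2^5 · 3, so s = 5 and d = 3.
Base 3: x_0 = 3^3 mod 97 = 27. x_0 is neither 1 nor 96, so continue squaring. x_1 = 27^2 mod 97 = 50. x_2 = 50^2 mod 97 = 75. x_3 = 75^2 mod 97 = 96. x_3 ≡ −1, so 3 is not a witness.
Base 13: x_0 = 13^3 mod 97 = 63. x_0 is neither 1 nor 96, so continue squaring. x_1 = 63^2 mod 97 = 89. x_2 = 89^2 mod 97 = 64. x_3 = 64^2 mod 97 = 22. x_4 = 22^2 mod 97 = 96. x_4 ≡ −1, so 13 is not a witness.
Base 17: x_0 = 17^3 mod 97 = 63. x_0 is neither 1 nor 96, so continue squaring. x_1 = 63^2 mod 97 = 89. x_2 = 89^2 mod 97 = 64. x_3 = 64^2 mod 97 = 22. x_4 = 22^2 mod 97 = 96. x_4 ≡ −1, so 17 is not a witness.
No listed base is a witness for 97.

none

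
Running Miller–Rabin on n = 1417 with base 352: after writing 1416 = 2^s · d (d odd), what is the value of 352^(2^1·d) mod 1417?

n − 1 = 1416 = 2^3 · 177, so s = 3 and d = 177.
x_0 = 352^177 mod 1417 = 1106.
x_1 = 1106^2 mod 1417 = 365.

365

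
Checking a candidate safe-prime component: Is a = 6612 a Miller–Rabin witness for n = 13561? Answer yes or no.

yes

n − 1 = 13560 = 2^3 · 1695, so s = 3 and d = 1695.
x_0 = 6612^1695 mod 13561 = 11405.
x_0 is neither 1 nor 13560, so continue squaring.
x_1 = 11405^2 mod 13561 = 10474.
x_2 = 10474^2 mod 13561 = 9747.
Reached i = s−1 = 2 without hitting −1: 6612 is a Miller–Rabin witness and 13561 is composite.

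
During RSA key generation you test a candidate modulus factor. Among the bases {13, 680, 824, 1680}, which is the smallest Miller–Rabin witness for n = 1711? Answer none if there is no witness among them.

n − 1 = 1710 = 2^1 · 855, so s = 1 and d = 855.
Base 13: x_0 = 13^855 mod 1711 = 941. x_0 ∉ {1, 1710} and s = 1, so 13 is a Miller–Rabin witness and 1711 is composite.
Base 680: x_0 = 680^855 mod 1711 = 1666. x_0 ∉ {1, 1710} and s = 1, so 680 is a Miller–Rabin witness and 1711 is composite.
Base 824: x_0 = 824^855 mod 1711 = 336. x_0 ∉ {1, 1710} and s = 1, so 824 is a Miller–Rabin witness and 1711 is composite.
Base 1680: x_0 = 1680^855 mod 1711 = 930. x_0 ∉ {1, 1710} and s = 1, so 1680 is a Miller–Rabin witness and 1711 is composite.
The smallest witness among the given bases is 13.

13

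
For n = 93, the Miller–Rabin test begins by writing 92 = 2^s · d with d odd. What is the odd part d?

Halving: 92 → 46 → 23; 23 is odd.
So 92 = 2^2 · 23.

23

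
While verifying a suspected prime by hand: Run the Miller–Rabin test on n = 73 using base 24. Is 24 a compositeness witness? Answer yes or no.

n − 1 = 72 = 2^3 · 9, so s = 3 and d = 9.
x_0 = 24^9 mod 73 = 46.
x_0 is neither 1 nor 72, so continue squaring.
x_1 = 46^2 mod 73 = 72.
x_1 ≡ −1, so 24 is not a witness.

no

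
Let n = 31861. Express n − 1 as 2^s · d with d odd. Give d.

Halving: 31860 → 15930 → 7965; 7965 is odd.
So 31860 = 2^2 · 7965.

7965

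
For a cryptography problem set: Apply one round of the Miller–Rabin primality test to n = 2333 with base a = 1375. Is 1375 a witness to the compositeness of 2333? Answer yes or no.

no

n − 1 = 2332 = 2^2 · 583, so s = 2 and d = 583.
Repeated squaring mod 2333: 1375^1 ≡ 1375, 1375^2 ≡ 895, 1375^4 ≡ 806, 1375^8 ≡ 1062, 1375^16 ≡ 1005, 1375^32 ≡ 2169, 1375^64 ≡ 1233, 1375^128 ≡ 1506, 1375^256 ≡ 360, 1375^512 ≡ 1285.
583 = 512 + 64 + 4 + 2 + 1, so 1375^583 ≡ 1285·1233·806·895·1375 ≡ 108 (mod 2333).
x_0 = 1375^583 mod 2333 = 108.
x_0 is neither 1 nor 2332, so continue squaring.
x_1 = 108^2 mod 2333 = 2332.
x_1 ≡ −1, so 1375 is not a witness.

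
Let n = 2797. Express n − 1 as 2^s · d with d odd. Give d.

699

Halving: 2796 → 1398 → 699; 699 is odd.
So 2796 = 2^2 · 699.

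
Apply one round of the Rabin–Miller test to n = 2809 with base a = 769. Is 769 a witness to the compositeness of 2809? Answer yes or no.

yes

n − 1 = 2808 = 2^3 · 351, so s = 3 and d = 351.
x_0 = 769^351 mod 2809 = 2733.
x_0 is neither 1 nor 2808, so continue squaring.
x_1 = 2733^2 mod 2809 = 158.
x_2 = 158^2 mod 2809 = 2492.
Reached i = s−1 = 2 without hitting −1: 769 is a Miller–Rabin witness and 2809 is composite.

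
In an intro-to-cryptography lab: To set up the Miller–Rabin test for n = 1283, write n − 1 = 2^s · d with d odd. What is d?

Halving: 1282 → 641; 641 is odd.
So 1282 = 2^1 · 641.

641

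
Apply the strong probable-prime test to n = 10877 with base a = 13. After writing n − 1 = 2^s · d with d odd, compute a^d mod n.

n − 1 = 10876 = 2^2 · 2719, so s = 2 and d = 2719.
By repeated squaring, 13^2719 ≡ 10060 (mod 10877).

10060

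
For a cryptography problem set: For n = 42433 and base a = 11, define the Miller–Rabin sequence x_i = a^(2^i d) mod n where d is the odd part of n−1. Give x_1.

8494

n − 1 = 42432 = 2^6 · 663, so s = 6 and d = 663.
x_0 = 11^663 mod 42433 = 34144.
x_1 = 34144^2 mod 42433 = 8494.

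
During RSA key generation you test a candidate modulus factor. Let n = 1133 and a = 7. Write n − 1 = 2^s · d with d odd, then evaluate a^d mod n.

n − 1 = 1132 = 2^2 · 283, so s = 2 and d = 283.
By repeated squaring, 7^283 ≡ 607 (mod 1133).

607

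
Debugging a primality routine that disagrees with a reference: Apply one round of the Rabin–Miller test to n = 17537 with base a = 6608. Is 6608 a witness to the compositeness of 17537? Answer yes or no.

yes

n − 1 = 17536 = 2^7 · 137, so s = 7 and d = 137.
x_0 = 6608^137 mod 17537 = 4924.
x_0 is neither 1 nor 17536, so continue squaring.
x_1 = 4924^2 mod 17537 = 9642.
x_2 = 9642^2 mod 17537 = 4527.
x_3 = 4527^2 mod 17537 = 10513.
x_4 = 10513^2 mod 17537 = 4995.
x_5 = 4995^2 mod 17537 = 12411.
x_6 = 12411^2 mod 17537 = 5450.
Reached i = s−1 = 6 without hitting −1: 6608 is a Miller–Rabin witness and 17537 is composite.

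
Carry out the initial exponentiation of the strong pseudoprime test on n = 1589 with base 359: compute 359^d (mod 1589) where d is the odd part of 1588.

1360

n − 1 = 1588 = 2^2 · 397, so s = 2 and d = 397.
Repeated squaring mod 1589: 359^1 ≡ 359, 359^2 ≡ 172, 359^4 ≡ 982, 359^8 ≡ 1390, 359^16 ≡ 1465, 359^32 ≡ 1075, 359^64 ≡ 422, 359^128 ≡ 116, 359^256 ≡ 744.
397 = 256 + 128 + 8 + 4 + 1, so 359^397 ≡ 744·116·1390·982·359 ≡ 1360 (mod 1589).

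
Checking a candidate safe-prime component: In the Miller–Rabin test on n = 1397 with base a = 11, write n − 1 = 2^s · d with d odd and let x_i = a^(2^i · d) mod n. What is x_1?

396

n − 1 = 1396 = 2^2 · 349, so s = 2 and d = 349.
x_0 = 11^349 mod 1397 = 836.
x_1 = 836^2 mod 1397 = 396.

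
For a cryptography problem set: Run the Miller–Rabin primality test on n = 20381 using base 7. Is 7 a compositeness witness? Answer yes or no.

yes

n − 1 = 20380 = 2^2 · 5095, so s = 2 and d = 5095.
Repeated squaring mod 20381: 7^1 ≡ 7, 7^2 ≡ 49, 7^4 ≡ 2401, 7^8 ≡ 17359, 7^16 ≡ 1796, 7^32 ≡ 5418, 7^64 ≡ 6084, 7^128 ≡ 3160, 7^256 ≡ 19291, 7^512 ≡ 6002, 7^1024 ≡ 10777, 7^2048 ≡ 12791, 7^4096 ≡ 11394.
5095 = 4096 + 512 + 256 + 128 + 64 + 32 + 4 + 2 + 1, so 7^5095 ≡ 11394·6002·19291·3160·6084·5418·2401·49·7 ≡ 9113 (mod 20381).
x_0 = 7^5095 mod 20381 = 9113.
x_0 is neither 1 nor 20380, so continue squaring.
x_1 = 9113^2 mod 20381 = 14575.
Reached i = s−1 = 1 without hitting −1: 7 is a Miller–Rabin witness and 20381 is composite.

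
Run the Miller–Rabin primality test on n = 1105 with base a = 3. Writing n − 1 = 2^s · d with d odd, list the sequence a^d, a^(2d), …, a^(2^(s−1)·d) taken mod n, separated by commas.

n − 1 = 1104 = 2^4 · 69, so s = 4 and d = 69.
x_0 = 3^69 mod 1105 = 1093.
x_1 = 1093^2 mod 1105 = 144.
x_2 = 144^2 mod 1105 = 846.
x_3 = 846^2 mod 1105 = 781.

1093, 144, 846, 781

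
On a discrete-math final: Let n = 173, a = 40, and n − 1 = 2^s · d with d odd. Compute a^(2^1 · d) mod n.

n − 1 = 172 = 2^2 · 43, so s = 2 and d = 43.
x_0 = 40^43 mod 173 = 172.
x_1 = 172^2 mod 173 = 1.

1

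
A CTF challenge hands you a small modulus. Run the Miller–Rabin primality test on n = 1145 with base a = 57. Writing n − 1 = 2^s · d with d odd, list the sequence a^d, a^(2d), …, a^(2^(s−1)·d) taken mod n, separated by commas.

748, 744, 501

n − 1 = 1144 = 2^3 · 143, so s = 3 and d = 143.
x_0 = 57^143 mod 1145 = 748.
x_1 = 748^2 mod 1145 = 744.
x_2 = 744^2 mod 1145 = 501.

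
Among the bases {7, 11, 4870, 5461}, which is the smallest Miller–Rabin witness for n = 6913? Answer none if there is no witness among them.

7

n − 1 = 6912 = 2^8 · 27, so s = 8 and d = 27.
Base 7: x_0 = 7^27 mod 6913 = 6185. x_0 is neither 1 nor 6912, so continue squaring. x_1 = 6185^2 mod 6913 = 4596. x_2 = 4596^2 mod 6913 = 4001. x_3 = 4001^2 mod 6913 = 4406. x_4 = 4406^2 mod 6913 = 1132. x_5 = 1132^2 mod 6913 = 2519. x_6 = 2519^2 mod 6913 = 6140. x_7 = 6140^2 mod 6913 = 3011. Reached i = s−1 = 7 without hitting −1: 7 is a Miller–Rabin witness and 6913 is composite.
Base 11: x_0 = 11^27 mod 6913 = 6494. x_0 is neither 1 nor 6912, so continue squaring. x_1 = 6494^2 mod 6913 = 2736. x_2 = 2736^2 mod 6913 = 5830. x_3 = 5830^2 mod 6913 = 4592. x_4 = 4592^2 mod 6913 = 1814. x_5 = 1814^2 mod 6913 = 8. x_6 = 8^2 mod 6913 = 64. x_7 = 64^2 mod 6913 = 4096. Reached i = s−1 = 7 without hitting −1: 11 is a Miller–Rabin witness and 6913 is composite.
Base 4870: x_0 = 4870^27 mod 6913 = 4177. x_0 is neither 1 nor 6912, so continue squaring. x_1 = 4177^2 mod 6913 = 5830. x_2 = 5830^2 mod 6913 = 4592. x_3 = 4592^2 mod 6913 = 1814. x_4 = 1814^2 mod 6913 = 8. x_5 = 8^2 mod 6913 = 64. x_6 = 64^2 mod 6913 = 4096. x_7 = 4096^2 mod 6913 = 6278. Reached i = s−1 = 7 without hitting −1: 4870 is a Miller–Rabin witness and 6913 is composite.
Base 5461: x_0 = 5461^27 mod 6913 = 900. x_0 is neither 1 nor 6912, so continue squaring. x_1 = 900^2 mod 6913 = 1179. x_2 = 1179^2 mod 6913 = 528. x_3 = 528^2 mod 6913 = 2264. x_4 = 2264^2 mod 6913 = 3163. x_5 = 3163^2 mod 6913 = 1458. x_6 = 1458^2 mod 6913 = 3473. x_7 = 3473^2 mod 6913 = 5457. Reached i = s−1 = 7 without hitting −1: 5461 is a Miller–Rabin witness and 6913 is composite.
The smallest witness among the given bases is 7.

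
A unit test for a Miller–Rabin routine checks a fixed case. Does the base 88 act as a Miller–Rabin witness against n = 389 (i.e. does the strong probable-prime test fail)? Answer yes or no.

no

n − 1 = 388 = 2^2 · 97, so s = 2 and d = 97.
x_0 = 88^97 mod 389 = 274.
x_0 is neither 1 nor 388, so continue squaring.
x_1 = 274^2 mod 389 = 388.
x_1 ≡ −1, so 88 is not a witness.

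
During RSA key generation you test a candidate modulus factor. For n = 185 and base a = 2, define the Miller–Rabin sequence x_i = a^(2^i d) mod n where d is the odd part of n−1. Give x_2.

n − 1 = 184 = 2^3 · 23, so s = 3 and d = 23.
x_0 = 2^23 mod 185 = 153.
x_1 = 153^2 mod 185 = 99.
x_2 = 99^2 mod 185 = 181.

181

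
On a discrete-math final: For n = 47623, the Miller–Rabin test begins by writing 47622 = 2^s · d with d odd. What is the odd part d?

Halving: 47622 → 23811; 23811 is odd.
So 47622 = 2^1 · 23811.

23811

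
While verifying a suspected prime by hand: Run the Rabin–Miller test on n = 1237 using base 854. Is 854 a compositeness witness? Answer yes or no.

no

n − 1 = 1236 = 2^2 · 309, so s = 2 and d = 309.
x_0 = 854^309 mod 1237 = 691.
x_0 is neither 1 nor 1236, so continue squaring.
x_1 = 691^2 mod 1237 = 1236.
x_1 ≡ −1, so 854 is not a witness.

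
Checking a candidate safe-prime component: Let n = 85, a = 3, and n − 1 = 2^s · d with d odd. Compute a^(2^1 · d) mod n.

59

n − 1 = 84 = 2^2 · 21, so s = 2 and d = 21.
x_0 = 3^21 mod 85 = 73.
x_1 = 73^2 mod 85 = 59.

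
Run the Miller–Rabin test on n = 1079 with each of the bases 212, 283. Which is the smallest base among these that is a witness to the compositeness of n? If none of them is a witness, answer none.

n − 1 = 1078 = 2^1 · 539, so s = 1 and d = 539.
Base 212: x_0 = 212^539 mod 1079 = 218. x_0 ∉ {1, 1078} and s = 1, so 212 is a Miller–Rabin witness and 1079 is composite.
Base 283: x_0 = 283^539 mod 1079 = 797. x_0 ∉ {1, 1078} and s = 1, so 283 is a Miller–Rabin witness and 1079 is composite.
The smallest witness among the given bases is 212.

212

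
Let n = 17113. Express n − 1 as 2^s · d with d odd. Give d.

Halving: 17112 → 8556 → 4278 → 2139; 2139 is odd.
So 17112 = 2^3 · 2139.

2139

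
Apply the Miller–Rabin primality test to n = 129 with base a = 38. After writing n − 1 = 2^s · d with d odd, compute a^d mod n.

38

n − 1 = 128 = 2^7 · 1, so s = 7 and d = 1.
38^1 mod 129 = 38.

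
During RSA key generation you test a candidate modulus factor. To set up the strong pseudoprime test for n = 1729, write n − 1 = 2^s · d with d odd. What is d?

27

Halving: 1728 → 864 → 432 → 216 → 108 → 54 → 27; 27 is odd.
So 1728 = 2^6 · 27.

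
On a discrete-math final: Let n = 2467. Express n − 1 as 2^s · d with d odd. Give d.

Halving: 2466 → 1233; 1233 is odd.
So 2466 = 2^1 · 1233.

1233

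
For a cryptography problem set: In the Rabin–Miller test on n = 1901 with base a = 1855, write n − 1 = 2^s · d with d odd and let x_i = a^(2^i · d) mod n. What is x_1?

1

n − 1 = 1900 = 2^2 · 475, so s = 2 and d = 475.
Repeated squaring mod 1901: 1855^1 ≡ 1855, 1855^2 ≡ 215, 1855^4 ≡ 601, 1855^8 ≡ 11, 1855^16 ≡ 121, 1855^32 ≡ 1334, 1855^64 ≡ 220, 1855^128 ≡ 875, 1855^256 ≡ 1423.
475 = 256 + 128 + 64 + 16 + 8 + 2 + 1, so 1855^475 ≡ 1423·875·220·121·11·215·1855 ≡ 1900 (mod 1901).
x_0 = 1900.
x_1 = 1900^2 mod 1901 = 1.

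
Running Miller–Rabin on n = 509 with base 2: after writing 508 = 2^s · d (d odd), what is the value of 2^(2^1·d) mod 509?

n − 1 = 508 = 2^2 · 127, so s = 2 and d = 127.
x_0 = 2^127 mod 509 = 301.
x_1 = 301^2 mod 509 = 508.

508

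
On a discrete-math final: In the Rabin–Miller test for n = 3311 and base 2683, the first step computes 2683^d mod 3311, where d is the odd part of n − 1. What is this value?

n − 1 = 3310 = 2^1 · 1655, so s = 1 and d = 1655.
By repeated squaring, 2683^1655 ≡ 109 (mod 3311).

109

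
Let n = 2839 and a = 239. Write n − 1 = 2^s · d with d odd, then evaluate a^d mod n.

2568

n − 1 = 2838 = 2^1 · 1419, so s = 1 and d = 1419.
By repeated squaring, 239^1419 ≡ 2568 (mod 2839).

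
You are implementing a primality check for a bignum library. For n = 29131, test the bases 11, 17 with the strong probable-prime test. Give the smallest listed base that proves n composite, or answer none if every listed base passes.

none

n − 1 = 29130 = 2^1 · 14565, so s = 1 and d = 14565.
Base 11: x_0 = 11^14565 mod 29131 = 29130. x_0 = 29130 ≡ −1, so 11 is not a witness.
Base 17: x_0 = 17^14565 mod 29131 = 29130. x_0 = 29130 ≡ −1, so 17 is not a witness.
No listed base is a witness for 29131.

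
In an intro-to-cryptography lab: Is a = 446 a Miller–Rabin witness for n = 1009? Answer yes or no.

n − 1 = 1008 = 2^4 · 63, so s = 4 and d = 63.
Repeated squaring mod 1009: 446^1 ≡ 446, 446^2 ≡ 143, 446^4 ≡ 269, 446^8 ≡ 722, 446^16 ≡ 640, 446^32 ≡ 955.
63 = 32 + 16 + 8 + 4 + 2 + 1, so 446^63 ≡ 955·640·722·269·143·446 ≡ 183 (mod 1009).
x_0 = 446^63 mod 1009 = 183.
x_0 is neither 1 nor 1008, so continue squaring.
x_1 = 183^2 mod 1009 = 192.
x_2 = 192^2 mod 1009 = 540.
x_3 = 540^2 mod 1009 = 1008.
x_3 ≡ −1, so 446 is not a witness.

no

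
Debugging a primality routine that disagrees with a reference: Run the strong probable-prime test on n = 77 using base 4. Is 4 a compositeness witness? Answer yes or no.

yes

n − 1 = 76 = 2^2 · 19, so s = 2 and d = 19.
x_0 = 4^19 mod 77 = 25.
x_0 is neither 1 nor 76, so continue squaring.
x_1 = 25^2 mod 77 = 9.
Reached i = s−1 = 1 without hitting −1: 4 is a Miller–Rabin witness and 77 is composite.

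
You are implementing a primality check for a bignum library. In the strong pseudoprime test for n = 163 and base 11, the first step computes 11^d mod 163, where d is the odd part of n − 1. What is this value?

n − 1 = 162 = 2^1 · 81, so s = 1 and d = 81.
Repeated squaring mod 163: 11^1 ≡ 11, 11^2 ≡ 121, 11^4 ≡ 134, 11^8 ≡ 26, 11^16 ≡ 24, 11^32 ≡ 87, 11^64 ≡ 71.
81 = 64 + 16 + 1, so 11^81 ≡ 71·24·11 ≡ 162 (mod 163).

162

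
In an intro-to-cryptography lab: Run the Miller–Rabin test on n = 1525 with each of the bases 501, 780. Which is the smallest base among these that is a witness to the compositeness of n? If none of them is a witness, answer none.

n − 1 = 1524 = 2^2 · 381, so s = 2 and d = 381.
Base 501: x_0 = 501^381 mod 1525 = 1. x_0 = 1, so 501 is not a witness.
Base 780: x_0 = 780^381 mod 1525 = 975. x_0 is neither 1 nor 1524, so continue squaring. x_1 = 975^2 mod 1525 = 550. Reached i = s−1 = 1 without hitting −1: 780 is a Miller–Rabin witness and 1525 is composite.
The smallest witness among the given bases is 780.

780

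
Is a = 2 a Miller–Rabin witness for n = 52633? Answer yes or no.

no

n − 1 = 52632 = 2^3 · 6579, so s = 3 and d = 6579.
By repeated squaring, 2^6579 ≡ 1 (mod 52633).
x_0 = 2^6579 mod 52633 = 1.
x_0 = 1, so 2 is not a witness.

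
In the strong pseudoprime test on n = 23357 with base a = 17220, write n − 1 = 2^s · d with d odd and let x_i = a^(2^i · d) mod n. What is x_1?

n − 1 = 23356 = 2^2 · 5839, so s = 2 and d = 5839.
x_0 = 17220^5839 mod 23357 = 23356.
x_1 = 23356^2 mod 23357 = 1.

1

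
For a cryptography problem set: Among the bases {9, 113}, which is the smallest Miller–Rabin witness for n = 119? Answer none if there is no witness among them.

9

n − 1 = 118 = 2^1 · 59, so s = 1 and d = 59.
Base 9: x_0 = 9^59 mod 119 = 32. x_0 ∉ {1, 118} and s = 1, so 9 is a Miller–Rabin witness and 119 is composite.
Base 113: x_0 = 113^59 mod 119 = 29. x_0 ∉ {1, 118} and s = 1, so 113 is a Miller–Rabin witness and 119 is composite.
The smallest witness among the given bases is 9.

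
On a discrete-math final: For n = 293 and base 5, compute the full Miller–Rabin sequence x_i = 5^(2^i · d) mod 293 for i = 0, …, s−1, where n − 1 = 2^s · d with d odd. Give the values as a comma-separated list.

n − 1 = 292 = 2^2 · 73, so s = 2 and d = 73.
x_0 = 5^73 mod 293 = 138.
x_1 = 138^2 mod 293 = 292.

138, 292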